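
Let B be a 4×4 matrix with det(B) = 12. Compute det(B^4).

The determinant is 20736.

det(B^4) = (det B)^4 = (12)^4 = 20736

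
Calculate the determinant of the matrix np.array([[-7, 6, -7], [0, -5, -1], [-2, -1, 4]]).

229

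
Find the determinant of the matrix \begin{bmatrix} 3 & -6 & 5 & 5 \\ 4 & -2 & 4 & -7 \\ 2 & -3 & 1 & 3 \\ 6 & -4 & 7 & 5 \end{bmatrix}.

-469

Expand along row 1:
  + (3) · M_11   where M_11 = det([-2 4 -7; -3 1 3; -4 7 5]) = 163
  − (-6) · M_12   where M_12 = det([4 4 -7; 2 1 3; 6 7 5]) = -88
  + (5) · M_13   where M_13 = det([4 -2 -7; 2 -3 3; 6 -4 5]) = -98
  − (5) · M_14   where M_14 = det([4 -2 4; 2 -3 1; 6 -4 7]) = -12
det = (+1)·(3)·(163) + (-1)·(-6)·(-88) + (+1)·(5)·(-98) + (-1)·(5)·(-12) = -469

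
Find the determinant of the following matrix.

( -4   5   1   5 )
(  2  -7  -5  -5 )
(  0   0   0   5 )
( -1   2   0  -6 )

90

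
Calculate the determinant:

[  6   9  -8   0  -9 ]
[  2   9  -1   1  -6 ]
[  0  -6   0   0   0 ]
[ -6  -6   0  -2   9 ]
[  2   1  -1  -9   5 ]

The determinant is -6792.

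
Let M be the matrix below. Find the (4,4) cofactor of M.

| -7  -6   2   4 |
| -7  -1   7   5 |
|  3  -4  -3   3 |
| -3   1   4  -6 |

Delete row 4 and column 4; the remaining 3×3 submatrix is [-7 -6 2; -7 -1 7; 3 -4 -3].
Its determinant is -155.
The cofactor carries sign (−1)^(4+4) = +1, so C_{4,4} = +(-155) = -155.

-155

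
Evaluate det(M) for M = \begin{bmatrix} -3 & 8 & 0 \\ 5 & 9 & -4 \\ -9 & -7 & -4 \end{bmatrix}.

640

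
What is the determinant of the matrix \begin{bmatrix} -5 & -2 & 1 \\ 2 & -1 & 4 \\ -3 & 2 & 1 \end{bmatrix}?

The determinant is 74.

Expand along row 1:
  + (-5) · |-1 4; 2 1| = (-5)·(-1 − 8) = 45
  − (-2) · |2 4; -3 1| = −(-2)·(2 − (-12)) = 28
  + 1 · |2 -1; -3 2| = 1·(4 − 3) = 1
Sum: (45) + (28) + (1) = 74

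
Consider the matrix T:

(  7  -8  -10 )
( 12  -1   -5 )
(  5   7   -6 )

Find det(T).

Expand along row 1:
  + 7 · |-1 -5; 7 -6| = 7·(6 − (-35)) = 287
  − (-8) · |12 -5; 5 -6| = −(-8)·(-72 − (-25)) = -376
  + (-10) · |12 -1; 5 7| = (-10)·(84 − (-5)) = -890
Sum: (287) + (-376) + (-890) = -979

-979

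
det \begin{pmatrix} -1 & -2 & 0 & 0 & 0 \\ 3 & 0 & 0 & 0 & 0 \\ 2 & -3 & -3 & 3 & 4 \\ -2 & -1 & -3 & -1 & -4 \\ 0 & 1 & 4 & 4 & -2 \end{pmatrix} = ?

The matrix is block lower-triangular with a 2×2 block and a 3×3 block on the diagonal, so its determinant equals the product of the determinants of the diagonal blocks.
det of the 2×2 block = 6
det of the 3×3 block = -152
det = (6)·(-152) = -912

The determinant is -912.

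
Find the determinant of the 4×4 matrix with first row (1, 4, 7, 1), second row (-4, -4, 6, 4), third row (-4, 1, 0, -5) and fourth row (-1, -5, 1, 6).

Expand along row 3 (it has 1 zero):
  + (-4) · M_31   where M_31 = det([4 7 1; -4 6 4; -5 1 6]) = 182
  − (1) · M_32   where M_32 = det([1 7 1; -4 6 4; -1 1 6]) = 174
  − (-5) · M_34   where M_34 = det([1 4 7; -4 -4 6; -1 -5 1]) = 130
det = (+1)·(-4)·(182) + (-1)·(1)·(174) + (-1)·(-5)·(130) = -252

The determinant is -252.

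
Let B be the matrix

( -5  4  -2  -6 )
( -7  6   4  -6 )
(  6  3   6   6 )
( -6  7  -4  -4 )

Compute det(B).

Expand along row 1:
  + (-5) · M_11   where M_11 = det([6 4 -6; 3 6 6; 7 -4 -4]) = 540
  − (4) · M_12   where M_12 = det([-7 4 -6; 6 6 6; -6 -4 -4]) = -120
  + (-2) · M_13   where M_13 = det([-7 6 -6; 6 3 6; -6 7 -4]) = -54
  − (-6) · M_14   where M_14 = det([-7 6 4; 6 3 6; -6 7 -4]) = 546
det = (+1)·(-5)·(540) + (-1)·(4)·(-120) + (+1)·(-2)·(-54) + (-1)·(-6)·(546) = 1164

The determinant is 1164.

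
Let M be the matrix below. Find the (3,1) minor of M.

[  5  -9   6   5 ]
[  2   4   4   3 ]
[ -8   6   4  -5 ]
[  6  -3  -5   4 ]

-469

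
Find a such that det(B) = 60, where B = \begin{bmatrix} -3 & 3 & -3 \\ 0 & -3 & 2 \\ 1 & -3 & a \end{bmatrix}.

9

Expanding along the row containing a, det(B) is linear in a: det(B) = (9)·a + (-21).
Set (9)·a + (-21) = 60  ⇒  (9)·a = 81  ⇒  a = 9.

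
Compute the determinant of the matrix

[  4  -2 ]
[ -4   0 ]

det = 4·0 − (-2)·(-4) = 0 − 8 = -8

The determinant is -8.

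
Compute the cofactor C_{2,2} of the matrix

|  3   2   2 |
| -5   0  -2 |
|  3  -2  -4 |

-18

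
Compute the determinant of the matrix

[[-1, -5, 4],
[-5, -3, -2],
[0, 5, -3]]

Expand along column 1:
  + (-1) · |-3 -2; 5 -3| = (-1)·(9 − (-10)) = -19
  − (-5) · |-5 4; 5 -3| = −(-5)·(15 − 20) = -25
Sum: (-19) + (-25) = -44

-44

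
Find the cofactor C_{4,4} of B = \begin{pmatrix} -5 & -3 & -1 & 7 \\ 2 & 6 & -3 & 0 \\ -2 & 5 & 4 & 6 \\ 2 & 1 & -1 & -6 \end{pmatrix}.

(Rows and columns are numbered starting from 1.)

Delete row 4 and column 4; the remaining 3×3 submatrix is [-5 -3 -1; 2 6 -3; -2 5 4].
Its determinant is -211.
The cofactor carries sign (−1)^(4+4) = +1, so C_{4,4} = +(-211) = -211.

-211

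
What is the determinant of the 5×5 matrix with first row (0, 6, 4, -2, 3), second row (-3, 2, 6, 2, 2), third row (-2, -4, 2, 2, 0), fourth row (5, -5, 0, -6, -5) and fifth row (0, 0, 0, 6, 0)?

Expand along row 5 (it has 4 zeros):
  − (6) · M_54   where M_54 = det([0 6 4 3; -3 2 6 2; -2 -4 2 0; 5 -5 0 -5]) = -290
det = (-1)·(6)·(-290) = 1740

1740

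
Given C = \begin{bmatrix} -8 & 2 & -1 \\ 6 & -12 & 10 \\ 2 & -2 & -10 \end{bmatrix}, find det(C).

-972

Expand along column 1:
  + (-8) · |-12 10; -2 -10| = (-8)·(120 − (-20)) = -1120
  − 6 · |2 -1; -2 -10| = −6·(-20 − 2) = 132
  + 2 · |2 -1; -12 10| = 2·(20 − 12) = 16
Sum: (-1120) + (132) + (16) = -972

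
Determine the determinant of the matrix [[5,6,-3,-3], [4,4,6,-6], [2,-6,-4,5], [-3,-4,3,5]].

1292

Expand along row 1:
  + (5) · M_11   where M_11 = det([4 6 -6; -6 -4 5; -4 3 5]) = 124
  − (6) · M_12   where M_12 = det([4 6 -6; 2 -4 5; -3 3 5]) = -254
  + (-3) · M_13   where M_13 = det([4 4 -6; 2 -6 5; -3 -4 5]) = 16
  − (-3) · M_14   where M_14 = det([4 4 6; 2 -6 -4; -3 -4 3]) = -268
det = (+1)·(5)·(124) + (-1)·(6)·(-254) + (+1)·(-3)·(16) + (-1)·(-3)·(-268) = 1292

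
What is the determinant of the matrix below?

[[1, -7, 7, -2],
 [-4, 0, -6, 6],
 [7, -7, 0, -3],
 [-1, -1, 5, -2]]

-256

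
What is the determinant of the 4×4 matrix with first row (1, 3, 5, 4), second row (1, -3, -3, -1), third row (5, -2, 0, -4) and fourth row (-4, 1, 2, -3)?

The determinant is -245.

Expand along row 3 (it has 1 zero):
  + (5) · M_31   where M_31 = det([3 5 4; -3 -3 -1; 1 2 -3]) = -29
  − (-2) · M_32   where M_32 = det([1 5 4; 1 -3 -1; -4 2 -3]) = 6
  − (-4) · M_34   where M_34 = det([1 3 5; 1 -3 -3; -4 1 2]) = -28
det = (+1)·(5)·(-29) + (-1)·(-2)·(6) + (-1)·(-4)·(-28) = -245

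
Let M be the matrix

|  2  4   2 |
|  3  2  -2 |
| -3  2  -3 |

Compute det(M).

det(M) = 80

Expand along column 1:
  + 2 · |2 -2; 2 -3| = 2·(-6 − (-4)) = -4
  − 3 · |4 2; 2 -3| = −3·(-12 − 4) = 48
  + (-3) · |4 2; 2 -2| = (-3)·(-8 − 4) = 36
Sum: (-4) + (48) + (36) = 80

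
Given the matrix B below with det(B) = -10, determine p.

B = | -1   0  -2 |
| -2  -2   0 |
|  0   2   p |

-9

Expanding along the column containing p, det(B) is linear in p: det(B) = (2)·p + (8).
Set (2)·p + (8) = -10  ⇒  (2)·p = -18  ⇒  p = -9.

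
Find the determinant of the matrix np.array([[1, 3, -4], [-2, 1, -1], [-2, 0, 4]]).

26

Expand along row 3:
  + (-2) · |3 -4; 1 -1| = (-2)·(-3 − (-4)) = -2
  + 4 · |1 3; -2 1| = 4·(1 − (-6)) = 28
Sum: (-2) + (28) = 26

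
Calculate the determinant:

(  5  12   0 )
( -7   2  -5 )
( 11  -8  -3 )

-1142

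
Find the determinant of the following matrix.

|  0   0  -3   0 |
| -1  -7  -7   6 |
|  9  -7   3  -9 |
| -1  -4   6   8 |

Expand along row 1 (it has 3 zeros):
  + (-3) · M_13   where M_13 = det([-1 -7 6; 9 -7 -9; -1 -4 8]) = 275
det = (+1)·(-3)·(275) = -825

-825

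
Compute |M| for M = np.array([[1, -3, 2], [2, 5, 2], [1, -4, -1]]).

-35

Expand along column 1:
  + 1 · |5 2; -4 -1| = 1·(-5 − (-8)) = 3
  − 2 · |-3 2; -4 -1| = −2·(3 − (-8)) = -22
  + 1 · |-3 2; 5 2| = 1·(-6 − 10) = -16
Sum: (3) + (-22) + (-16) = -35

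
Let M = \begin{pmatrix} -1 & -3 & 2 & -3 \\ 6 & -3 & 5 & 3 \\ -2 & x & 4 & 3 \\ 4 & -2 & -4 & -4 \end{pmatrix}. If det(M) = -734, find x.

x = 4

Expanding along the column containing x, det(M) is linear in x: det(M) = (-212)·x + (114).
Set (-212)·x + (114) = -734  ⇒  (-212)·x = -848  ⇒  x = 4.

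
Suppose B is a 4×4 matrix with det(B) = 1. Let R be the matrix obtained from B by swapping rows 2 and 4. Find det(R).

Swapping two rows multiplies the determinant by −1.
det(R) = (-1)·(1) = -1

|R| = -1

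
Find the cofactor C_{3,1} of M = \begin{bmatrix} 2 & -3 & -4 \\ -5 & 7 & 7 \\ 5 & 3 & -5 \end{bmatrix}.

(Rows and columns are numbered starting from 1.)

Delete row 3 and column 1; the remaining 2×2 submatrix is [-3 -4; 7 7].
Its determinant is (-3)·7 − (-4)·7 = 7.
The cofactor carries sign (−1)^(3+1) = +1, so C_{3,1} = +(7) = 7.

7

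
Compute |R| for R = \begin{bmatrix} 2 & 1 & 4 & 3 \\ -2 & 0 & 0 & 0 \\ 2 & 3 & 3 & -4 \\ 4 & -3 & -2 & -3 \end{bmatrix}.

The determinant is 152.

Expand along row 2 (it has 3 zeros):
  − (-2) · M_21   where M_21 = det([1 4 3; 3 3 -4; -3 -2 -3]) = 76
det = (-1)·(-2)·(76) = 152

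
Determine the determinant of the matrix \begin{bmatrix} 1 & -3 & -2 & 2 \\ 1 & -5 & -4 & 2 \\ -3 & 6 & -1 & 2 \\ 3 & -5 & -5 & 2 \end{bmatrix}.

-80

Expand along row 1:
  + (1) · M_11   where M_11 = det([-5 -4 2; 6 -1 2; -5 -5 2]) = -22
  − (-3) · M_12   where M_12 = det([1 -4 2; -3 -1 2; 3 -5 2]) = -4
  + (-2) · M_13   where M_13 = det([1 -5 2; -3 6 2; 3 -5 2]) = -44
  − (2) · M_14   where M_14 = det([1 -5 -4; -3 6 -1; 3 -5 -5]) = 67
det = (+1)·(1)·(-22) + (-1)·(-3)·(-4) + (+1)·(-2)·(-44) + (-1)·(2)·(67) = -80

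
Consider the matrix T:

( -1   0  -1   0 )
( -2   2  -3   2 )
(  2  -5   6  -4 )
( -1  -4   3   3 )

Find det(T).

Expand along row 1 (it has 2 zeros):
  + (-1) · M_11   where M_11 = det([2 -3 2; -5 6 -4; -4 3 3]) = -15
  + (-1) · M_13   where M_13 = det([-2 2 2; 2 -5 -4; -1 -4 3]) = 32
det = (+1)·(-1)·(-15) + (+1)·(-1)·(32) = -17

-17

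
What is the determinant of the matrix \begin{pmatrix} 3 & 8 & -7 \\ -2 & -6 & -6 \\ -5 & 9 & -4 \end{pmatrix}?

The determinant is 746.

Expand along row 1:
  + 3 · |-6 -6; 9 -4| = 3·(24 − (-54)) = 234
  − 8 · |-2 -6; -5 -4| = −8·(8 − 30) = 176
  + (-7) · |-2 -6; -5 9| = (-7)·(-18 − 30) = 336
Sum: (234) + (176) + (336) = 746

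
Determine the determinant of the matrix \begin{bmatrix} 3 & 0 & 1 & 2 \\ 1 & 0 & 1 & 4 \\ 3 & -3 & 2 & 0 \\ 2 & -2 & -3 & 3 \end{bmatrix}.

Expand along column 2 (it has 2 zeros):
  − (-3) · M_32   where M_32 = det([3 1 2; 1 1 4; 2 -3 3]) = 40
  + (-2) · M_42   where M_42 = det([3 1 2; 1 1 4; 3 2 0]) = -14
det = (-1)·(-3)·(40) + (+1)·(-2)·(-14) = 148

148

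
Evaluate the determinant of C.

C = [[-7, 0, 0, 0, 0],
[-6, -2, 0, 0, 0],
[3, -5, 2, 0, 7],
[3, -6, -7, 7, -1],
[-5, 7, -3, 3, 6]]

|C| = 1260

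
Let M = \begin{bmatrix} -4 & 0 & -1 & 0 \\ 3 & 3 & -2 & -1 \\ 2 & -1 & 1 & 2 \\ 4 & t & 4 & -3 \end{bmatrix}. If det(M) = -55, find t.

Expanding along the row containing t, det(M) is linear in t: det(M) = (20)·t + (45).
Set (20)·t + (45) = -55  ⇒  (20)·t = -100  ⇒  t = -5.

t = -5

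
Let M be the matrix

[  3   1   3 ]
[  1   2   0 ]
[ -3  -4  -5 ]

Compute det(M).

-19

Expand along row 2:
  − 1 · |1 3; -4 -5| = −1·(-5 − (-12)) = -7
  + 2 · |3 3; -3 -5| = 2·(-15 − (-9)) = -12
Sum: (-7) + (-12) = -19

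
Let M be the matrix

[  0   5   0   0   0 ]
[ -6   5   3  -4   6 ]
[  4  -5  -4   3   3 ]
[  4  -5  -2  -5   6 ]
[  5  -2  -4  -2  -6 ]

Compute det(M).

The determinant is -6225.

Expand along row 1 (it has 4 zeros):
  − (5) · M_12   where M_12 = det([-6 3 -4 6; 4 -4 3 3; 4 -2 -5 6; 5 -4 -2 -6]) = 1245
det = (-1)·(5)·(1245) = -6225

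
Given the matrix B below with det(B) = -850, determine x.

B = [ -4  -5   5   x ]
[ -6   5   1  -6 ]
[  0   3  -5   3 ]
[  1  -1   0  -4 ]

Expanding along the column containing x, det(B) is linear in x: det(B) = (-2)·x + (-856).
Set (-2)·x + (-856) = -850  ⇒  (-2)·x = 6  ⇒  x = -3.

-3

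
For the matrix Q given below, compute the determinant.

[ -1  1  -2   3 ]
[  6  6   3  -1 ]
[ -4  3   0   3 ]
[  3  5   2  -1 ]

The determinant is 108.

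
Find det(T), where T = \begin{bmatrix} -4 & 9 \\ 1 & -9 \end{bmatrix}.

|T| = 27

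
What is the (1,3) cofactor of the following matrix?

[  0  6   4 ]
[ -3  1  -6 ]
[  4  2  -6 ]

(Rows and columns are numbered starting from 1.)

-10

Delete row 1 and column 3; the remaining 2×2 submatrix is [-3 1; 4 2].
Its determinant is (-3)·2 − 1·4 = -10.
The cofactor carries sign (−1)^(1+3) = +1, so C_{1,3} = +(-10) = -10.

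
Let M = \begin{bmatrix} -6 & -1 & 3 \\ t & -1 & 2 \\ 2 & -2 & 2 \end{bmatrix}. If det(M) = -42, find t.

Expanding along the row containing t, det(M) is linear in t: det(M) = (-4)·t + (-10).
Set (-4)·t + (-10) = -42  ⇒  (-4)·t = -32  ⇒  t = 8.

8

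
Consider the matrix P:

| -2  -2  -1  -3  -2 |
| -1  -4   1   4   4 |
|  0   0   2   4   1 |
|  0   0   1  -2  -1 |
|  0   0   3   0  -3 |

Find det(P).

108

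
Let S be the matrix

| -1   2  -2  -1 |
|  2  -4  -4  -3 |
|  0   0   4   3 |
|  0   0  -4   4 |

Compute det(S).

0

S is block upper-triangular with a 2×2 block and a 2×2 block on the diagonal, so its determinant equals the product of the determinants of the diagonal blocks.
det of the 2×2 block = 0
det of the 2×2 block = 28
det = (0)·(28) = 0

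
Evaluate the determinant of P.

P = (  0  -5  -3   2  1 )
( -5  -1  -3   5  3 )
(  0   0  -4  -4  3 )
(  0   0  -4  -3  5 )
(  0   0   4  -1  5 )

det(P) = 1800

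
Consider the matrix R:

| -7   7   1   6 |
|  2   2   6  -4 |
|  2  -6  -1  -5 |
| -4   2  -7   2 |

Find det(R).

Expand along row 1:
  + (-7) · M_11   where M_11 = det([2 6 -4; -6 -1 -5; 2 -7 2]) = -238
  − (7) · M_12   where M_12 = det([2 6 -4; 2 -1 -5; -4 -7 2]) = 94
  + (1) · M_13   where M_13 = det([2 2 -4; 2 -6 -5; -4 2 2]) = 108
  − (6) · M_14   where M_14 = det([2 2 6; 2 -6 -1; -4 2 -7]) = 4
det = (+1)·(-7)·(-238) + (-1)·(7)·(94) + (+1)·(1)·(108) + (-1)·(6)·(4) = 1092

1092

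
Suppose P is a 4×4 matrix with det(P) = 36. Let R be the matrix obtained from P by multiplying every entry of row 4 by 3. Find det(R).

Scaling one row by 3 multiplies the determinant by 3.
det(R) = (3)·(36) = 108

det(R) = 108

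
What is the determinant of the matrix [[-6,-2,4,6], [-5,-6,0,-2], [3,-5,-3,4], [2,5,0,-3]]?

116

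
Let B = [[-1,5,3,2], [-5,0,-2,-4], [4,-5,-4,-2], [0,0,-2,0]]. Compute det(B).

Expand along row 4 (it has 3 zeros):
  − (-2) · M_43   where M_43 = det([-1 5 2; -5 0 -4; 4 -5 -2]) = -60
det = (-1)·(-2)·(-60) = -120

-120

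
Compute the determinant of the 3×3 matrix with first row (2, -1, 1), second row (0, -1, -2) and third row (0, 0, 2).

The determinant is -4.

The matrix is upper triangular, so the determinant is the product of the diagonal entries:
det = (2) · (-1) · (2) = -4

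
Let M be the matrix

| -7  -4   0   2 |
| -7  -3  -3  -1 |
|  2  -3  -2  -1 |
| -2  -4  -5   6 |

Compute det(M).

904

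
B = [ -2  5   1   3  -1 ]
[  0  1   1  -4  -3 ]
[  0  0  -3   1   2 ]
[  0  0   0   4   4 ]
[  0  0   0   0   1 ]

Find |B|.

B is upper triangular, so det(B) is the product of the diagonal entries:
det = (-2) · (1) · (-3) · (4) · (1) = 24

|B| = 24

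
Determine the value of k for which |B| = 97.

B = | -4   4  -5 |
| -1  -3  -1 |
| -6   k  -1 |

Expanding along the column containing k, det(B) is linear in k: det(B) = (1)·k + (98).
Set (1)·k + (98) = 97  ⇒  (1)·k = -1  ⇒  k = -1.

-1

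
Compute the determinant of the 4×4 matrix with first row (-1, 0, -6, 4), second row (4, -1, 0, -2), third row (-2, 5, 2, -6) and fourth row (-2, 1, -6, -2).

The determinant is 584.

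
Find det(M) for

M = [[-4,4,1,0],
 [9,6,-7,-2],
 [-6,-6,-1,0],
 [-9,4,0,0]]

116

Expand along column 4 (it has 3 zeros):
  + (-2) · M_24   where M_24 = det([-4 4 1; -6 -6 -1; -9 4 0]) = -58
det = (+1)·(-2)·(-58) = 116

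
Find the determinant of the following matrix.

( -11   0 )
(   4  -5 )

det = (-11)·(-5) − 0·4 = 55 − 0 = 55

55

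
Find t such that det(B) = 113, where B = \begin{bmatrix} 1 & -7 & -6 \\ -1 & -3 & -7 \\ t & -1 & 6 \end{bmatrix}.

6

Expanding along the row containing t, det(B) is linear in t: det(B) = (31)·t + (-73).
Set (31)·t + (-73) = 113  ⇒  (31)·t = 186  ⇒  t = 6.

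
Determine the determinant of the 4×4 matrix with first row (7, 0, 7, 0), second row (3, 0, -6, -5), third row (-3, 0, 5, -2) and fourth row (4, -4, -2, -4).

Expand along column 2 (it has 3 zeros):
  + (-4) · M_42   where M_42 = det([7 7 0; 3 -6 -5; -3 5 -2]) = 406
det = (+1)·(-4)·(406) = -1624

-1624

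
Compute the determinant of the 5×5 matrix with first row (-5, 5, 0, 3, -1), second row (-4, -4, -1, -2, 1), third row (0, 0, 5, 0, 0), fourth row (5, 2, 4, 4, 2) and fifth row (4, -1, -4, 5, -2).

-4300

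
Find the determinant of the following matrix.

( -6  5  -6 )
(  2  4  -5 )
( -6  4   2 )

-230

Expand along row 1:
  + (-6) · |4 -5; 4 2| = (-6)·(8 − (-20)) = -168
  − 5 · |2 -5; -6 2| = −5·(4 − 30) = 130
  + (-6) · |2 4; -6 4| = (-6)·(8 − (-24)) = -192
Sum: (-168) + (130) + (-192) = -230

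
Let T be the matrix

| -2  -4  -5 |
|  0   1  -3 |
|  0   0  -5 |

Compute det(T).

The determinant is 10.

T is upper triangular, so det(T) is the product of the diagonal entries:
det = (-2) · (1) · (-5) = 10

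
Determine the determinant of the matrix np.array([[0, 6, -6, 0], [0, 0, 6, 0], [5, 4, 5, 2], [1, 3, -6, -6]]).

Expand along row 2 (it has 3 zeros):
  − (6) · M_23   where M_23 = det([0 6 0; 5 4 2; 1 3 -6]) = 192
det = (-1)·(6)·(192) = -1152

-1152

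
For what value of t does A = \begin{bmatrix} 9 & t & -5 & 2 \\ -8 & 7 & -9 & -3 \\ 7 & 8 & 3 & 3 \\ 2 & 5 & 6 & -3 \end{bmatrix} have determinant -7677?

t = -8

Expanding along the row containing t, det(A) is linear in t: det(A) = (135)·t + (-6597).
Set (135)·t + (-6597) = -7677  ⇒  (135)·t = -1080  ⇒  t = -8.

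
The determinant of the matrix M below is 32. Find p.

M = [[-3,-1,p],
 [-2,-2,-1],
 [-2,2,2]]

-4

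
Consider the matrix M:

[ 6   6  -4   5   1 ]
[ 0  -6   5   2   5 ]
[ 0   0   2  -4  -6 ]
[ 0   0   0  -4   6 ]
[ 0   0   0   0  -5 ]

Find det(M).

M is upper triangular, so det(M) is the product of the diagonal entries:
det = (6) · (-6) · (2) · (-4) · (-5) = -1440

-1440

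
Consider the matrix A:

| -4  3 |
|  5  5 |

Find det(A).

det(A) = -35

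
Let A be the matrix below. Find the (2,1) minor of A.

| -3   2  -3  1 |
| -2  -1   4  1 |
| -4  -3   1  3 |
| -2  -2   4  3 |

-37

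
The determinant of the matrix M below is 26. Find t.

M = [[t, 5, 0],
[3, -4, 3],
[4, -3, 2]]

Expanding along the column containing t, det(M) is linear in t: det(M) = (1)·t + (30).
Set (1)·t + (30) = 26  ⇒  (1)·t = -4  ⇒  t = -4.

t = -4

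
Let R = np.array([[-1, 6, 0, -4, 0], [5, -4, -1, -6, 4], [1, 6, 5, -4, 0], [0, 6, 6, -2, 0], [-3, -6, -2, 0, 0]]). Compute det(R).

Expand along column 5 (it has 4 zeros):
  − (4) · M_25   where M_25 = det([-1 6 0 -4; 1 6 5 -4; 0 6 6 -2; -3 -6 -2 0]) = 360
det = (-1)·(4)·(360) = -1440

-1440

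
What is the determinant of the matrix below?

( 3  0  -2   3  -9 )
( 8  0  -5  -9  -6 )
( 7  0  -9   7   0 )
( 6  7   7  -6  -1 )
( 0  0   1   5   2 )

-19516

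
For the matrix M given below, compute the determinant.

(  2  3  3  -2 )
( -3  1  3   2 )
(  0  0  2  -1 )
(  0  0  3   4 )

|M| = 121

M is block upper-triangular with a 2×2 block and a 2×2 block on the diagonal, so its determinant equals the product of the determinants of the diagonal blocks.
det of the 2×2 block = 11
det of the 2×2 block = 11
det = (11)·(11) = 121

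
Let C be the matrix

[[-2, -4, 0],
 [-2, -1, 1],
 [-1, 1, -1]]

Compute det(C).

|C| = 12

Expand along row 1:
  + (-2) · |-1 1; 1 -1| = (-2)·(1 − 1) = 0
  − (-4) · |-2 1; -1 -1| = −(-4)·(2 − (-1)) = 12
Sum: (0) + (12) = 12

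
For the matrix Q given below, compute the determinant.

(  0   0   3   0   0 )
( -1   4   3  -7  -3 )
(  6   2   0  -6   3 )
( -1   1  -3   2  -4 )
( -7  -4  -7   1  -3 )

2058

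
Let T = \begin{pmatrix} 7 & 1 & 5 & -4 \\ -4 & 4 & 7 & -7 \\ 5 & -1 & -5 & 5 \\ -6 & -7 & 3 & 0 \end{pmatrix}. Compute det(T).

|T| = -393

Expand along row 4 (it has 1 zero):
  − (-6) · M_41   where M_41 = det([1 5 -4; 4 7 -7; -1 -5 5]) = -13
  + (-7) · M_42   where M_42 = det([7 5 -4; -4 7 -7; 5 -5 5]) = -15
  − (3) · M_43   where M_43 = det([7 1 -4; -4 4 -7; 5 -1 5]) = 140
det = (-1)·(-6)·(-13) + (+1)·(-7)·(-15) + (-1)·(3)·(140) = -393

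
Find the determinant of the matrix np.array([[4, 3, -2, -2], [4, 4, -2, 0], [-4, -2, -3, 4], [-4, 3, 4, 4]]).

200

Expand along row 2 (it has 1 zero):
  − (4) · M_21   where M_21 = det([3 -2 -2; -2 -3 4; 3 4 4]) = -126
  + (4) · M_22   where M_22 = det([4 -2 -2; -4 -3 4; -4 4 4]) = -56
  − (-2) · M_23   where M_23 = det([4 3 -2; -4 -2 4; -4 3 4]) = -40
det = (-1)·(4)·(-126) + (+1)·(4)·(-56) + (-1)·(-2)·(-40) = 200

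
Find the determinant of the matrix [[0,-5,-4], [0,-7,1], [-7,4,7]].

231

Expand along column 1:
  + (-7) · |-5 -4; -7 1| = (-7)·(-5 − 28) = 231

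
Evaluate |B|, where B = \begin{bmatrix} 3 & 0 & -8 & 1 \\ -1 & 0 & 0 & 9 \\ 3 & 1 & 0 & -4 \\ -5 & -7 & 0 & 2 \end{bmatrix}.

944

Expand along column 3 (it has 3 zeros):
  + (-8) · M_13   where M_13 = det([-1 0 9; 3 1 -4; -5 -7 2]) = -118
det = (+1)·(-8)·(-118) = 944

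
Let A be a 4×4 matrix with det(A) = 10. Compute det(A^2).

100

det(A^2) = (det A)^2 = (10)^2 = 100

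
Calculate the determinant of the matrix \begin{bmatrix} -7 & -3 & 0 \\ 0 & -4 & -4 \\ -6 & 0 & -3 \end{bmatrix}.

Expand along row 1:
  + (-7) · |-4 -4; 0 -3| = (-7)·(12 − 0) = -84
  − (-3) · |0 -4; -6 -3| = −(-3)·(0 − 24) = -72
Sum: (-84) + (-72) = -156

The determinant is -156.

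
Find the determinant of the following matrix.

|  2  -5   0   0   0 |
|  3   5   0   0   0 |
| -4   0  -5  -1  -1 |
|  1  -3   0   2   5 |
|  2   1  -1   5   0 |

3200

The matrix is block lower-triangular with a 2×2 block and a 3×3 block on the diagonal, so its determinant equals the product of the determinants of the diagonal blocks.
det of the 2×2 block = 25
det of the 3×3 block = 128
det = (25)·(128) = 3200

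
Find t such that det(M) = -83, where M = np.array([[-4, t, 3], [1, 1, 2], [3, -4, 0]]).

t = -5

Expanding along the row containing t, det(M) is linear in t: det(M) = (6)·t + (-53).
Set (6)·t + (-53) = -83  ⇒  (6)·t = -30  ⇒  t = -5.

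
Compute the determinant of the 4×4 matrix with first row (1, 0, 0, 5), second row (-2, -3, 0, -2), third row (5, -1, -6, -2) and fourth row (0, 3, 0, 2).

180

Expand along column 3 (it has 3 zeros):
  + (-6) · M_33   where M_33 = det([1 0 5; -2 -3 -2; 0 3 2]) = -30
det = (+1)·(-6)·(-30) = 180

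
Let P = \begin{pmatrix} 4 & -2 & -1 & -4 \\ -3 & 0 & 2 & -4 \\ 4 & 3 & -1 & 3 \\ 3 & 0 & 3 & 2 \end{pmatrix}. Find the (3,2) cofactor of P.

Delete row 3 and column 2; the remaining 3×3 submatrix is [4 -1 -4; -3 2 -4; 3 3 2].
Its determinant is 130.
The cofactor carries sign (−1)^(3+2) = −1, so C_{3,2} = −(130) = -130.

-130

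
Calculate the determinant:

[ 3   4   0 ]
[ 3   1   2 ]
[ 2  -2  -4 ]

64

Expand along column 3:
  − 2 · |3 4; 2 -2| = −2·(-6 − 8) = 28
  + (-4) · |3 4; 3 1| = (-4)·(3 − 12) = 36
Sum: (28) + (36) = 64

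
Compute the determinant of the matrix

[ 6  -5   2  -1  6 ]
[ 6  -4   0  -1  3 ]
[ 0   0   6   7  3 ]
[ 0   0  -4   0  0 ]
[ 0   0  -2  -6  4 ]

1104

The matrix is block upper-triangular with a 2×2 block and a 3×3 block on the diagonal, so its determinant equals the product of the determinants of the diagonal blocks.
det of the 2×2 block = 6
det of the 3×3 block = 184
det = (6)·(184) = 1104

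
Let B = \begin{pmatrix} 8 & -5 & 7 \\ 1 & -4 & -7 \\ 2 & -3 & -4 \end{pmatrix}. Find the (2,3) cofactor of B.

14

Delete row 2 and column 3; the remaining 2×2 submatrix is [8 -5; 2 -3].
Its determinant is 8·(-3) − (-5)·2 = -14.
The cofactor carries sign (−1)^(2+3) = −1, so C_{2,3} = −(-14) = 14.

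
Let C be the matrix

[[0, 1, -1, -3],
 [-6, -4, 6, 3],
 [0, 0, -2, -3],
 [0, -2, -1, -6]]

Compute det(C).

det(C) = 90

Expand along column 1 (it has 3 zeros):
  − (-6) · M_21   where M_21 = det([1 -1 -3; 0 -2 -3; -2 -1 -6]) = 15
det = (-1)·(-6)·(15) = 90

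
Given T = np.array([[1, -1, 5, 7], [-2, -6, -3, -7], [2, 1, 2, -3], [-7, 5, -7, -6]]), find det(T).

Expand along row 1:
  + (1) · M_11   where M_11 = det([-6 -3 -7; 1 2 -3; 5 -7 -6]) = 344
  − (-1) · M_12   where M_12 = det([-2 -3 -7; 2 2 -3; -7 -7 -6]) = -33
  + (5) · M_13   where M_13 = det([-2 -6 -7; 2 1 -3; -7 5 -6]) = -335
  − (7) · M_14   where M_14 = det([-2 -6 -3; 2 1 2; -7 5 -7]) = -17
det = (+1)·(1)·(344) + (-1)·(-1)·(-33) + (+1)·(5)·(-335) + (-1)·(7)·(-17) = -1245

-1245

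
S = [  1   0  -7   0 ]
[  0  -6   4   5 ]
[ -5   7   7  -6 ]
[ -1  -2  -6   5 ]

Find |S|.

det(S) = 481

Expand along row 1 (it has 2 zeros):
  + (1) · M_11   where M_11 = det([-6 4 5; 7 7 -6; -2 -6 5]) = -226
  + (-7) · M_13   where M_13 = det([0 -6 5; -5 7 -6; -1 -2 5]) = -101
det = (+1)·(1)·(-226) + (+1)·(-7)·(-101) = 481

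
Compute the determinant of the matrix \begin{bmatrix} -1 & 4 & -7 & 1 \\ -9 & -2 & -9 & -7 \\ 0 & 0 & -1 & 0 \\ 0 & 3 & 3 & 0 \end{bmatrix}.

The determinant is 48.

Expand along row 3 (it has 3 zeros):
  + (-1) · M_33   where M_33 = det([-1 4 1; -9 -2 -7; 0 3 0]) = -48
det = (+1)·(-1)·(-48) = 48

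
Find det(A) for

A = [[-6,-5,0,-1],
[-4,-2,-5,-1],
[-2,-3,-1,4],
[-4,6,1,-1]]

1248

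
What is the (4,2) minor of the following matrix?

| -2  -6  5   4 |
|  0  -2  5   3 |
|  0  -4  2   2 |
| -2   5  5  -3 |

-8

Delete row 4 and column 2; the remaining 3×3 submatrix is [-2 5 4; 0 5 3; 0 2 2].
Its determinant is -8.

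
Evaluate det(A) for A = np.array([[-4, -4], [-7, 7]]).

det(A) = (-4)·7 − (-4)·(-7) = -28 − 28 = -56

The determinant is -56.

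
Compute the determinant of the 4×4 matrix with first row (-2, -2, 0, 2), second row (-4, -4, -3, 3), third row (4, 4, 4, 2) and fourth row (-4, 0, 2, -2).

Expand along row 1 (it has 1 zero):
  + (-2) · M_11   where M_11 = det([-4 -3 3; 4 4 2; 0 2 -2]) = 48
  − (-2) · M_12   where M_12 = det([-4 -3 3; 4 4 2; -4 2 -2]) = 120
  − (2) · M_14   where M_14 = det([-4 -4 -3; 4 4 4; -4 0 2]) = 16
det = (+1)·(-2)·(48) + (-1)·(-2)·(120) + (-1)·(2)·(16) = 112

112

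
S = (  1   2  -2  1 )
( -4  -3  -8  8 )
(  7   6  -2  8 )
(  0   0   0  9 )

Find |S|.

|S| = -612

Expand along row 4 (it has 3 zeros):
  + (9) · M_44   where M_44 = det([1 2 -2; -4 -3 -8; 7 6 -2]) = -68
det = (+1)·(9)·(-68) = -612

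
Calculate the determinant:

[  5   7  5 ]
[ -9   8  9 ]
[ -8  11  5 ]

Expand along column 1:
  + 5 · |8 9; 11 5| = 5·(40 − 99) = -295
  − (-9) · |7 5; 11 5| = −(-9)·(35 − 55) = -180
  + (-8) · |7 5; 8 9| = (-8)·(63 − 40) = -184
Sum: (-295) + (-180) + (-184) = -659

-659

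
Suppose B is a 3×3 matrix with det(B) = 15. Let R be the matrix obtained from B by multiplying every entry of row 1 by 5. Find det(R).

det(R) = 75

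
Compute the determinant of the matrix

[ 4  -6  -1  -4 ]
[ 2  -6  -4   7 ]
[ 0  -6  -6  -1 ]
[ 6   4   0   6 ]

2504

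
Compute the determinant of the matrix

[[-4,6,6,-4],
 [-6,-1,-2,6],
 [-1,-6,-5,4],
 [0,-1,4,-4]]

452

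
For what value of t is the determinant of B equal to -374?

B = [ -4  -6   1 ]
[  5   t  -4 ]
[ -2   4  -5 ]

Expanding along the column containing t, det(B) is linear in t: det(B) = (22)·t + (-242).
Set (22)·t + (-242) = -374  ⇒  (22)·t = -132  ⇒  t = -6.

-6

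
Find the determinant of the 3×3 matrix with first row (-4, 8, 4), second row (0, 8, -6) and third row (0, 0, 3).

The matrix is upper triangular, so the determinant is the product of the diagonal entries:
det = (-4) · (8) · (3) = -96

The determinant is -96.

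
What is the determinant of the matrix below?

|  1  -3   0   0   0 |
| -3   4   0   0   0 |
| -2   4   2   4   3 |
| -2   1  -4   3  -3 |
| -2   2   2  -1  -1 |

The matrix is block lower-triangular with a 2×2 block and a 3×3 block on the diagonal, so its determinant equals the product of the determinants of the diagonal blocks.
det of the 2×2 block = -5
det of the 3×3 block = -58
det = (-5)·(-58) = 290

290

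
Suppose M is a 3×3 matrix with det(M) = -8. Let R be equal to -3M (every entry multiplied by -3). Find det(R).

The determinant is 216.

For a 3×3 matrix, det(-3M) = (-3)^3·det(M) = -27·det(M).
det(R) = (-27)·(-8) = 216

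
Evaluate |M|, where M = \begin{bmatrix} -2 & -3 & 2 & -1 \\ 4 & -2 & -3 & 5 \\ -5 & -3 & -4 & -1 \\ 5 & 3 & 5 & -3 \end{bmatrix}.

Expand along row 1:
  + (-2) · M_11   where M_11 = det([-2 -3 5; -3 -4 -1; 3 5 -3]) = -13
  − (-3) · M_12   where M_12 = det([4 -3 5; -5 -4 -1; 5 5 -3]) = 103
  + (2) · M_13   where M_13 = det([4 -2 5; -5 -3 -1; 5 3 -3]) = 88
  − (-1) · M_14   where M_14 = det([4 -2 -3; -5 -3 -4; 5 3 5]) = -22
det = (+1)·(-2)·(-13) + (-1)·(-3)·(103) + (+1)·(2)·(88) + (-1)·(-1)·(-22) = 489

|M| = 489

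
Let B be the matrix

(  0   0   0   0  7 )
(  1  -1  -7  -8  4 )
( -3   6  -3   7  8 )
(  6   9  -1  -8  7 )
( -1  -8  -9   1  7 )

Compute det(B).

Expand along row 1 (it has 4 zeros):
  + (7) · M_15   where M_15 = det([1 -1 -7 -8; -3 6 -3 7; 6 9 -1 -8; -1 -8 -9 1]) = 4986
det = (+1)·(7)·(4986) = 34902

|B| = 34902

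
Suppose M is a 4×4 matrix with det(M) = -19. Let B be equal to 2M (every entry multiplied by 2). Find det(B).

For a 4×4 matrix, det(2M) = 2^4·det(M) = 16·det(M).
det(B) = (16)·(-19) = -304

-304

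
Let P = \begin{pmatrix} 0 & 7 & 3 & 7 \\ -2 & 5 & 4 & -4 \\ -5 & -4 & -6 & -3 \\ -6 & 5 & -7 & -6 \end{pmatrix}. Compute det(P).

|P| = 2841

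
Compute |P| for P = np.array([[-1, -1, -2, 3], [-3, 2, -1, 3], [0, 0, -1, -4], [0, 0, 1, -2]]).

-30

P is block upper-triangular with a 2×2 block and a 2×2 block on the diagonal, so its determinant equals the product of the determinants of the diagonal blocks.
det of the 2×2 block = -5
det of the 2×2 block = 6
det = (-5)·(6) = -30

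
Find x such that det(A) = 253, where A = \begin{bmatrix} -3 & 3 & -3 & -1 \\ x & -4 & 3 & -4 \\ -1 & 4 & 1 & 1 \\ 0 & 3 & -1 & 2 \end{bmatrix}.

Expanding along the column containing x, det(A) is linear in x: det(A) = (-31)·x + (-26).
Set (-31)·x + (-26) = 253  ⇒  (-31)·x = 279  ⇒  x = -9.

-9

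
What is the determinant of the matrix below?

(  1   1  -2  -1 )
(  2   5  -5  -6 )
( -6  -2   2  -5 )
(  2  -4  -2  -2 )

208

Expand along row 1:
  + (1) · M_11   where M_11 = det([5 -5 -6; -2 2 -5; -4 -2 -2]) = -222
  − (1) · M_12   where M_12 = det([2 -5 -6; -6 2 -5; 2 -2 -2]) = 34
  + (-2) · M_13   where M_13 = det([2 5 -6; -6 -2 -5; 2 -4 -2]) = -310
  − (-1) · M_14   where M_14 = det([2 5 -5; -6 -2 2; 2 -4 -2]) = -156
det = (+1)·(1)·(-222) + (-1)·(1)·(34) + (+1)·(-2)·(-310) + (-1)·(-1)·(-156) = 208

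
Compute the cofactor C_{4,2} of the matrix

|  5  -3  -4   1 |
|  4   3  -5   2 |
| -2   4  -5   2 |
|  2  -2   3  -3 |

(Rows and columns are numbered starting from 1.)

Delete row 4 and column 2; the remaining 3×3 submatrix is [5 -4 1; 4 -5 2; -2 -5 2].
Its determinant is 18.
The cofactor carries sign (−1)^(4+2) = +1, so C_{4,2} = +(18) = 18.

18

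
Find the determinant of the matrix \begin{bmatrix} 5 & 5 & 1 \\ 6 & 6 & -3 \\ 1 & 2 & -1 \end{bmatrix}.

Expand along column 1:
  + 5 · |6 -3; 2 -1| = 5·(-6 − (-6)) = 0
  − 6 · |5 1; 2 -1| = −6·(-5 − 2) = 42
  + 1 · |5 1; 6 -3| = 1·(-15 − 6) = -21
Sum: (0) + (42) + (-21) = 21

The determinant is 21.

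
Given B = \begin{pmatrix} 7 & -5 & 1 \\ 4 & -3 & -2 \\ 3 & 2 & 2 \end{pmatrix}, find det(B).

Expand along row 1:
  + 7 · |-3 -2; 2 2| = 7·(-6 − (-4)) = -14
  − (-5) · |4 -2; 3 2| = −(-5)·(8 − (-6)) = 70
  + 1 · |4 -3; 3 2| = 1·(8 − (-9)) = 17
Sum: (-14) + (70) + (17) = 73

The determinant is 73.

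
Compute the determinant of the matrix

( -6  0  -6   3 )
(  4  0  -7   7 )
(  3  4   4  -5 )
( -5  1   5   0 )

The determinant is -1677.

Expand along column 2 (it has 2 zeros):
  − (4) · M_32   where M_32 = det([-6 -6 3; 4 -7 7; -5 5 0]) = 375
  + (1) · M_42   where M_42 = det([-6 -6 3; 4 -7 7; 3 4 -5]) = -177
det = (-1)·(4)·(375) + (+1)·(1)·(-177) = -1677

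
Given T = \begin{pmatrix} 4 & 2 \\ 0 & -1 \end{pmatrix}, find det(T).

-4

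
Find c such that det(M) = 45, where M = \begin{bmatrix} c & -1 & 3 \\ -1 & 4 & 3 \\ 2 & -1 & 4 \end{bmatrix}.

4

Expanding along the column containing c, det(M) is linear in c: det(M) = (19)·c + (-31).
Set (19)·c + (-31) = 45  ⇒  (19)·c = 76  ⇒  c = 4.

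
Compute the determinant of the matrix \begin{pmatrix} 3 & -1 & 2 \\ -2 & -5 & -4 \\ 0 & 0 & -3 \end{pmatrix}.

51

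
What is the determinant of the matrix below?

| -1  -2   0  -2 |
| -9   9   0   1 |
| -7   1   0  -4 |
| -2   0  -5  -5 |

Expand along column 3 (it has 3 zeros):
  − (-5) · M_43   where M_43 = det([-1 -2 -2; -9 9 1; -7 1 -4]) = 15
det = (-1)·(-5)·(15) = 75

75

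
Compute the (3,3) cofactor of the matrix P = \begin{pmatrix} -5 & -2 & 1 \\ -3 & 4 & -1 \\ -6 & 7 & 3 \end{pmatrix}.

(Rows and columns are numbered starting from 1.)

Delete row 3 and column 3; the remaining 2×2 submatrix is [-5 -2; -3 4].
Its determinant is (-5)·4 − (-2)·(-3) = -26.
The cofactor carries sign (−1)^(3+3) = +1, so C_{3,3} = +(-26) = -26.

-26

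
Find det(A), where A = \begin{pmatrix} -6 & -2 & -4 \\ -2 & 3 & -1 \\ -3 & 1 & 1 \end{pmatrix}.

Expand along column 1:
  + (-6) · |3 -1; 1 1| = (-6)·(3 − (-1)) = -24
  − (-2) · |-2 -4; 1 1| = −(-2)·(-2 − (-4)) = 4
  + (-3) · |-2 -4; 3 -1| = (-3)·(2 − (-12)) = -42
Sum: (-24) + (4) + (-42) = -62

-62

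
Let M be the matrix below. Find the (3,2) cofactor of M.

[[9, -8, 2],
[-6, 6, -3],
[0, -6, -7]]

15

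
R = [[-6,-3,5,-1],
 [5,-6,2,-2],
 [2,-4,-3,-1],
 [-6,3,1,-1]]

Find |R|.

Expand along row 1:
  + (-6) · M_11   where M_11 = det([-6 2 -2; -4 -3 -1; 3 1 -1]) = -48
  − (-3) · M_12   where M_12 = det([5 2 -2; 2 -3 -1; -6 1 -1]) = 68
  + (5) · M_13   where M_13 = det([5 -6 -2; 2 -4 -1; -6 3 -1]) = 23
  − (-1) · M_14   where M_14 = det([5 -6 2; 2 -4 -3; -6 3 1]) = -107
det = (+1)·(-6)·(-48) + (-1)·(-3)·(68) + (+1)·(5)·(23) + (-1)·(-1)·(-107) = 500

500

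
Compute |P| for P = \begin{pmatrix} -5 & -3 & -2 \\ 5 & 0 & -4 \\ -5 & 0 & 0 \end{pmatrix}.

-60

Expand along row 3:
  + (-5) · |-3 -2; 0 -4| = (-5)·(12 − 0) = -60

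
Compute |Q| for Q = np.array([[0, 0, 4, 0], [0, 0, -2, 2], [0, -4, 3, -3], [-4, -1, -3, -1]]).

The determinant is -128.

Expand along row 1 (it has 3 zeros):
  + (4) · M_13   where M_13 = det([0 0 2; 0 -4 -3; -4 -1 -1]) = -32
det = (+1)·(4)·(-32) = -128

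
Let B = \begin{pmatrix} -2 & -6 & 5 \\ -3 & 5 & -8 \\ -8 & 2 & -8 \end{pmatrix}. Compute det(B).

Expand along row 1:
  + (-2) · |5 -8; 2 -8| = (-2)·(-40 − (-16)) = 48
  − (-6) · |-3 -8; -8 -8| = −(-6)·(24 − 64) = -240
  + 5 · |-3 5; -8 2| = 5·(-6 − (-40)) = 170
Sum: (48) + (-240) + (170) = -22

-22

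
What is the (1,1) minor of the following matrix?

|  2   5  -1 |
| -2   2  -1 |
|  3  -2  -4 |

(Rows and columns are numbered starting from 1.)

-10

Delete row 1 and column 1; the remaining 2×2 submatrix is [2 -1; -2 -4].
Its determinant is 2·(-4) − (-1)·(-2) = -10.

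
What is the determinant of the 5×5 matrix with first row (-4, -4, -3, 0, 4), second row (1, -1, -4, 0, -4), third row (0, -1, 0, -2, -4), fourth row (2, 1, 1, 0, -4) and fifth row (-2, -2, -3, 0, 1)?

Expand along column 4 (it has 4 zeros):
  − (-2) · M_34   where M_34 = det([-4 -4 -3 4; 1 -1 -4 -4; 2 1 1 -4; -2 -2 -3 1]) = -21
det = (-1)·(-2)·(-21) = -42

-42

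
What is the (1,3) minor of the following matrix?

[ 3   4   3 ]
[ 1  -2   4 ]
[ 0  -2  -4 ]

Delete row 1 and column 3; the remaining 2×2 submatrix is [1 -2; 0 -2].
Its determinant is 1·(-2) − (-2)·0 = -2.

The minor is -2.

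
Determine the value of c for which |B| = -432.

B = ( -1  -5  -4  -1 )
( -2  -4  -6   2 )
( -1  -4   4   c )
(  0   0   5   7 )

-4

Expanding along the column containing c, det(B) is linear in c: det(B) = (30)·c + (-312).
Set (30)·c + (-312) = -432  ⇒  (30)·c = -120  ⇒  c = -4.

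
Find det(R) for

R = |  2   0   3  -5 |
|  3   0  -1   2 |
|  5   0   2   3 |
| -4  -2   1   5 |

Expand along column 2 (it has 3 zeros):
  + (-2) · M_42   where M_42 = det([2 3 -5; 3 -1 2; 5 2 3]) = -66
det = (+1)·(-2)·(-66) = 132

132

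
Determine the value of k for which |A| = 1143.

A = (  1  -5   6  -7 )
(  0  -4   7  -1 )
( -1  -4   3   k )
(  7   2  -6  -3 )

k = 7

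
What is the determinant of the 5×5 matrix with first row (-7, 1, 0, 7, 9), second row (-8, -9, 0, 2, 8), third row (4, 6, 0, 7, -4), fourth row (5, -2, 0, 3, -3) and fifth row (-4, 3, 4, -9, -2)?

Expand along column 3 (it has 4 zeros):
  + (4) · M_53   where M_53 = det([-7 1 7 9; -8 -9 2 8; 4 6 7 -4; 5 -2 3 -3]) = 2088
det = (+1)·(4)·(2088) = 8352

8352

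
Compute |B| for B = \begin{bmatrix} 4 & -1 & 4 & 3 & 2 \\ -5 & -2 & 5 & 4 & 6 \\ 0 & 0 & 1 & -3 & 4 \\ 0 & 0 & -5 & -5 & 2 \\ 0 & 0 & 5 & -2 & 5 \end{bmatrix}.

B is block upper-triangular with a 2×2 block and a 3×3 block on the diagonal, so its determinant equals the product of the determinants of the diagonal blocks.
det of the 2×2 block = -13
det of the 3×3 block = 14
det = (-13)·(14) = -182

The determinant is -182.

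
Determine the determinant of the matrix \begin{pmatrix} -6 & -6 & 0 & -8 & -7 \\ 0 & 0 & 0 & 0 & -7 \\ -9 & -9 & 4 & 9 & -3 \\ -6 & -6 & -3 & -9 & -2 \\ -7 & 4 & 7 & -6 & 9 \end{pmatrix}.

Expand along row 2 (it has 4 zeros):
  − (-7) · M_25   where M_25 = det([-6 -6 0 -8; -9 -9 4 9; -6 -6 -3 -9; -7 4 7 -6]) = -3894
det = (-1)·(-7)·(-3894) = -27258

The determinant is -27258.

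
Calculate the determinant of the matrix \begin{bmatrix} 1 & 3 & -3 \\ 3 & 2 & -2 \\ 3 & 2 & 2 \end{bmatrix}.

Expand along row 1:
  + 1 · |2 -2; 2 2| = 1·(4 − (-4)) = 8
  − 3 · |3 -2; 3 2| = −3·(6 − (-6)) = -36
  + (-3) · |3 2; 3 2| = (-3)·(6 − 6) = 0
Sum: (8) + (-36) + (0) = -28

-28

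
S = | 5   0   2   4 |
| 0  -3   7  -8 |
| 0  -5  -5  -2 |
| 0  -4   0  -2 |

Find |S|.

|S| = 580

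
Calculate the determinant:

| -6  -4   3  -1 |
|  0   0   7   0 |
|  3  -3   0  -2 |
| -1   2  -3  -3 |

The determinant is 875.

Expand along row 2 (it has 3 zeros):
  − (7) · M_23   where M_23 = det([-6 -4 -1; 3 -3 -2; -1 2 -3]) = -125
det = (-1)·(7)·(-125) = 875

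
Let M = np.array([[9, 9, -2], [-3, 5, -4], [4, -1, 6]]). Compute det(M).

|M| = 286

Expand along row 1:
  + 9 · |5 -4; -1 6| = 9·(30 − 4) = 234
  − 9 · |-3 -4; 4 6| = −9·(-18 − (-16)) = 18
  + (-2) · |-3 5; 4 -1| = (-2)·(3 − 20) = 34
Sum: (234) + (18) + (34) = 286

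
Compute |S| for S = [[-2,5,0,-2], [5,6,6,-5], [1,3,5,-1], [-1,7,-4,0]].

Expand along row 1 (it has 1 zero):
  + (-2) · M_11   where M_11 = det([6 6 -5; 3 5 -1; 7 -4 0]) = 169
  − (5) · M_12   where M_12 = det([5 6 -5; 1 5 -1; -1 -4 0]) = -19
  − (-2) · M_14   where M_14 = det([5 6 6; 1 3 5; -1 7 -4]) = -181
det = (+1)·(-2)·(169) + (-1)·(5)·(-19) + (-1)·(-2)·(-181) = -605

The determinant is -605.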